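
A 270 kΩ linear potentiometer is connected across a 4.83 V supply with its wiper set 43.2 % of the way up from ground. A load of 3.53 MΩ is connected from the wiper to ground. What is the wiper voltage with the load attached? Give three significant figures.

The wiper splits the pot into (1−α)R = 153.4 kΩ above and αR = 116.6 kΩ below.
Lower section ‖ load = 112.9 kΩ.
V_wiper = 4.83 × 112.9/(153.4 + 112.9) = 2.05 V.

V ≈ 2.05 V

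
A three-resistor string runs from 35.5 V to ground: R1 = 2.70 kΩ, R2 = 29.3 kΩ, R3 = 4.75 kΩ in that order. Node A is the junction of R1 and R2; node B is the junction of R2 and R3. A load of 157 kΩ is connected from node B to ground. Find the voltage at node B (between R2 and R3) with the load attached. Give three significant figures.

At node B, R3 is in parallel with the load: R3‖R_L = 4.611 kΩ.
Below node A the resistance is R2 + (R3‖R_L) = 33.91 kΩ, so V_A = 35.5 × 33.91/36.61 = 32.88 V.
Then V_B = V_A × (R3‖R_L)/(R2 + R3‖R_L) = 32.88 × 4.611/33.91 = 4.47 V.

V ≈ 4.47 V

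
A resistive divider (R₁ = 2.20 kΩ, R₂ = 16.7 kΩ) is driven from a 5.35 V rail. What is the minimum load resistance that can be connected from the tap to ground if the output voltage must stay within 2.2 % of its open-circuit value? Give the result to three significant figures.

Output resistance R_th = R₁‖R₂ = (2.20 × 16.7)/18.90 = 1.944 kΩ.
The fractional drop is R_th/(R_th + R_L); requiring this ≤ 0.0220 gives R_L ≥ R_th(1/0.0220 − 1) = 1.944 × 44.45 = 86.4 kΩ.

R_L(min) ≈ 86.4 kΩ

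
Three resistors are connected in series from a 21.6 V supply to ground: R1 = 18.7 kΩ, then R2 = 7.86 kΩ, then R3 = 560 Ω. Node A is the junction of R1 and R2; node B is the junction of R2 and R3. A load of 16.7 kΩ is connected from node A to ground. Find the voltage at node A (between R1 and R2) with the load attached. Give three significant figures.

Below node A the series string R2+R3 = 8420 Ω sits in parallel with the 16700 Ω load: 5598 Ω.
V_A = 21.6 × 5598/(18700 + 5598) = 4.98 V.

V ≈ 4.98 V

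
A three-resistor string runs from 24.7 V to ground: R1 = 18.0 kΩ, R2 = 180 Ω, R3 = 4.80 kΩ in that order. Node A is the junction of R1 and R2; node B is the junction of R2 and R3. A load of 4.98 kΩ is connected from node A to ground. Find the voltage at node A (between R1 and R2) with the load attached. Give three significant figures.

V ≈ 3.00 V

Below node A the series string R2+R3 = 4980 Ω sits in parallel with the 4980 Ω load: 2490 Ω.
V_A = 24.7 × 2490/(18000 + 2490) = 3.00 V.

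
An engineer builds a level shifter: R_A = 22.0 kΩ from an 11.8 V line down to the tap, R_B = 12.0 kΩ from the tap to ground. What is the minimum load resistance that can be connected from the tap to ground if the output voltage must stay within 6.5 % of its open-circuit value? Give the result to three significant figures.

Output resistance R_th = R_A‖R_B = (22.0 × 12.0)/34.00 = 7.765 kΩ.
The fractional drop is R_th/(R_th + R_L); requiring this ≤ 0.0650 gives R_L ≥ R_th(1/0.0650 − 1) = 7.765 × 14.38 = 112 kΩ.

R_L(min) ≈ 112 kΩ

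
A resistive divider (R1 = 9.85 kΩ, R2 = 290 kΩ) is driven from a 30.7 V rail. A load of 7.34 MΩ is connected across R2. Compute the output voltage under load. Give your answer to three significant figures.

The load sits in parallel with R2: R2‖R_L = (290 × 7340) / (290 + 7340) = 279.0 kΩ.
V_out = 30.7 × 279.0 / (9.85 + 279.0) = 30.7 × 279.0/288.8 = 29.7 V.

V_out ≈ 29.7 V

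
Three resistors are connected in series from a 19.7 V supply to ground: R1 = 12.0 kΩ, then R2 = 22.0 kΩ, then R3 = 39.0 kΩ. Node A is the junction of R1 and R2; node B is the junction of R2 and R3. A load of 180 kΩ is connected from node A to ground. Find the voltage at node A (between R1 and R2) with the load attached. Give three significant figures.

Below node A the series string R2+R3 = 61.00 kΩ sits in parallel with the 180 kΩ load: 45.56 kΩ.
V_A = 19.7 × 45.56/(12.0 + 45.56) = 15.6 V.

V ≈ 15.6 V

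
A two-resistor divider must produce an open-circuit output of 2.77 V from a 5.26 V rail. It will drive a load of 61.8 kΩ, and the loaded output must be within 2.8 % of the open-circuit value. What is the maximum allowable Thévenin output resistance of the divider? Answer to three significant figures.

R_th ≤ 1.78 kΩ

Loading drop = R_th/(R_th + R_L) ≤ 0.0280, so R_th ≤ R_L · ε/(1−ε) = 61.8 kΩ × 0.0280/0.9720 = 1.78 kΩ.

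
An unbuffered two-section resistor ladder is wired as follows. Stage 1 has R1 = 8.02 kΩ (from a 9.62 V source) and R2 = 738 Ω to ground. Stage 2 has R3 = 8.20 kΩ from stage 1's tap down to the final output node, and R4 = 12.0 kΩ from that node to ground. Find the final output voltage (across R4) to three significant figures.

V_out ≈ 0.466 V

Stage 2 presents R3+R4 = 20200 Ω as a load on stage 1's tap.
Stage 1's lower leg becomes R2‖(R3+R4) = 712.0 Ω, so V_mid = 9.62 × 712.0/8732 = 0.7844 V.
Stage 2 is itself unloaded: V_out = V_mid × R4/(R3+R4) = 0.7844 × 12000/20200 = 0.466 V.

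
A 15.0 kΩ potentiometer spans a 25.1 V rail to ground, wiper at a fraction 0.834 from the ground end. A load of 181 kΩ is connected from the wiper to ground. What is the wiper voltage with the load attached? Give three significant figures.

The wiper splits the pot into (1−α)R = 2.490 kΩ above and αR = 12.51 kΩ below.
Lower section ‖ load = 11.70 kΩ.
V_wiper = 25.1 × 11.70/(2.490 + 11.70) = 20.7 V.

V ≈ 20.7 V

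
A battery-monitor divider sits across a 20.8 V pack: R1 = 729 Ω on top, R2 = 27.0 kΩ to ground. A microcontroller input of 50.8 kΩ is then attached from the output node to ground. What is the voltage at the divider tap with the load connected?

The load sits in parallel with R2: R2‖R_L = (27000 × 50800) / (27000 + 50800) = 17630 Ω.
V_out = 20.8 × 17630 / (729 + 17630) = 20.8 × 17630/18360 = 20.0 V.
(Unloaded it would have been 20.3 V.)

V_out ≈ 20.0 V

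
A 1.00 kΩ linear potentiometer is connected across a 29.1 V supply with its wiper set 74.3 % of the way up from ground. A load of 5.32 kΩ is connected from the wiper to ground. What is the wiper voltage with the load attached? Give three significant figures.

The wiper splits the pot into (1−α)R = 257.0 Ω above and αR = 743.0 Ω below.
Lower section ‖ load = 651.9 Ω.
V_wiper = 29.1 × 651.9/(257.0 + 651.9) = 20.9 V.

V ≈ 20.9 V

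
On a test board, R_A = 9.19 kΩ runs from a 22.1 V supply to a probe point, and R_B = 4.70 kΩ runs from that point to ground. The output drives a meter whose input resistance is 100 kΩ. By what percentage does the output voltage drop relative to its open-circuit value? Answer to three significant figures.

The divider's output (Thévenin) resistance is R_A‖R_B = 3.110 kΩ.
Fractional drop under load = R_th/(R_th + R_L) = 3.110 / (3.110 + 100) = 0.03016.
So the output falls by 3.02 %.

3.02 %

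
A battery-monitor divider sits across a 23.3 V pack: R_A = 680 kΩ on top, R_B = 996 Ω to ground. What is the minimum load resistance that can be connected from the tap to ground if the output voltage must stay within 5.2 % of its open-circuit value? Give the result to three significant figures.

R_L(min) ≈ 18.1 kΩ

Output resistance R_th = R_A‖R_B = (680000 × 996)/681000 = 994.5 Ω.
The fractional drop is R_th/(R_th + R_L); requiring this ≤ 0.0520 gives R_L ≥ R_th(1/0.0520 − 1) = 994.5 × 18.23 = 18.1 kΩ.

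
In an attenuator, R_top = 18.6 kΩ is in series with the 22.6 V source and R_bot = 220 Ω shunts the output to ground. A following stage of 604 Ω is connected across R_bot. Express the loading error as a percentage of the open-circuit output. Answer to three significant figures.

26.5 %

Unloaded V = 22.6 × 220/18820 = 0.2642 V.
Loaded: R_bot‖R_L = 161.3 Ω, giving V = 22.6 × 161.3/18760 = 0.1943 V.
Drop = (0.2642 − 0.1943) / 0.2642 = 26.5 %.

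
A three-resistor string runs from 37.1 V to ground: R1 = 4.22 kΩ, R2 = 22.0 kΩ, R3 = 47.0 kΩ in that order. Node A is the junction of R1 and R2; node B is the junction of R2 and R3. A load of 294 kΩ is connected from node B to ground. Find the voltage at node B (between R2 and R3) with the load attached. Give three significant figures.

V ≈ 22.5 V

At node B, R3 is in parallel with the load: R3‖R_L = 40.52 kΩ.
Below node A the resistance is R2 + (R3‖R_L) = 62.52 kΩ, so V_A = 37.1 × 62.52/66.74 = 34.75 V.
Then V_B = V_A × (R3‖R_L)/(R2 + R3‖R_L) = 34.75 × 40.52/62.52 = 22.5 V.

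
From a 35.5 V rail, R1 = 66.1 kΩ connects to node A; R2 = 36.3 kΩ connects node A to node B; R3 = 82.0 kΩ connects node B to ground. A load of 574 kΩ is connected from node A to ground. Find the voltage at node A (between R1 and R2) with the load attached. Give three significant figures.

Below node A the series string R2+R3 = 118.3 kΩ sits in parallel with the 574 kΩ load: 98.08 kΩ.
V_A = 35.5 × 98.08/(66.1 + 98.08) = 21.2 V.

V ≈ 21.2 V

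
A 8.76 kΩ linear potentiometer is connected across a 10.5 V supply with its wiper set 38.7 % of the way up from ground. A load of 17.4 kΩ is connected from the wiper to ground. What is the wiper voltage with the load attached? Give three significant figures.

The wiper splits the pot into (1−α)R = 5.370 kΩ above and αR = 3.390 kΩ below.
Lower section ‖ load = 2.837 kΩ.
V_wiper = 10.5 × 2.837/(5.370 + 2.837) = 3.63 V.

V ≈ 3.63 V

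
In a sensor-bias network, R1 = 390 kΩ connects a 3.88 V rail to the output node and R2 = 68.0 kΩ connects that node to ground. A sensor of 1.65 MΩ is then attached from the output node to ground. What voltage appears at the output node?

The load sits in parallel with R2: R2‖R_L = (68.0 × 1650) / (68.0 + 1650) = 65.31 kΩ.
V_out = 3.88 × 65.31 / (390 + 65.31) = 3.88 × 65.31/455.3 = 0.557 V.
(Unloaded it would have been 0.576 V.)

V_out ≈ 0.557 V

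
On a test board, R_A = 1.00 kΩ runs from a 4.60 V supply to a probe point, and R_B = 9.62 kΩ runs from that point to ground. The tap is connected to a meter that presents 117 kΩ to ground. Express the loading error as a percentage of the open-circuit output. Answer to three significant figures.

The divider's output (Thévenin) resistance is R_A‖R_B = 0.9058 kΩ.
Fractional drop under load = R_th/(R_th + R_L) = 0.9058 / (0.9058 + 117) = 0.007683.
So the output falls by 0.768 %.

0.768 %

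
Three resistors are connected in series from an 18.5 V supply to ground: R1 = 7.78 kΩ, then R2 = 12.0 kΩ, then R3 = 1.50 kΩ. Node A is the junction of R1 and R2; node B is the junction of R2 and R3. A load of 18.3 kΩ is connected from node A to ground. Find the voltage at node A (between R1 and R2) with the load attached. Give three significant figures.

Below node A the series string R2+R3 = 13.50 kΩ sits in parallel with the 18.3 kΩ load: 7.769 kΩ.
V_A = 18.5 × 7.769/(7.78 + 7.769) = 9.24 V.

V ≈ 9.24 V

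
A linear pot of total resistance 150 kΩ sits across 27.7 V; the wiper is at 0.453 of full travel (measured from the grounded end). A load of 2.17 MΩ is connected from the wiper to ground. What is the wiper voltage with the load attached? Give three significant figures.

The wiper splits the pot into (1−α)R = 82.05 kΩ above and αR = 67.95 kΩ below.
Lower section ‖ load = 65.89 kΩ.
V_wiper = 27.7 × 65.89/(82.05 + 65.89) = 12.3 V.

V ≈ 12.3 V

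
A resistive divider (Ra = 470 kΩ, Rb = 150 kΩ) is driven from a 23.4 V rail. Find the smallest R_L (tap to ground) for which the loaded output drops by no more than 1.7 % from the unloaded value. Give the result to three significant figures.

R_L(min) ≈ 6.58 MΩ

Output resistance R_th = Ra‖Rb = (470 × 150)/620.0 = 113.7 kΩ.
The fractional drop is R_th/(R_th + R_L); requiring this ≤ 0.0170 gives R_L ≥ R_th(1/0.0170 − 1) = 113.7 × 57.82 = 6.58 MΩ.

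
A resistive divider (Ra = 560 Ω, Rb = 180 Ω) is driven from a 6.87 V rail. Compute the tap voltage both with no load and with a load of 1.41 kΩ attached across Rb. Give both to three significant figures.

Open-circuit: V = 6.87 × 180/(560 + 180) = 1.67 V.
With the load, Rb becomes Rb‖R_L = 159.6 Ω, so V = 6.87 × 159.6/719.6 = 1.52 V.

Unloaded: 1.67 V; loaded: 1.52 V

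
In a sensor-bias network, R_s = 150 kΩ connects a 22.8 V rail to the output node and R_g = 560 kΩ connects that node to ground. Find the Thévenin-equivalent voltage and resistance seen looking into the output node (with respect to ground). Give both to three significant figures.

V_th = 18.0 V, R_th = 118 kΩ

V_th is the open-circuit tap voltage: 22.8 × 560/(150 + 560) = 18.0 V.
With the supply zeroed, R_s and R_g appear in parallel from the tap: R_th = R_s‖R_g = (150 × 560)/710.0 = 118 kΩ.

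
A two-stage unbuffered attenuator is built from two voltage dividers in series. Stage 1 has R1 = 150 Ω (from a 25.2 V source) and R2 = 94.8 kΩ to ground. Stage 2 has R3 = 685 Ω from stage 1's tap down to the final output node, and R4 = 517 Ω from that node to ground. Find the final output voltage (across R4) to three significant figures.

Stage 2 presents R3+R4 = 1202 Ω as a load on stage 1's tap.
Stage 1's lower leg becomes R2‖(R3+R4) = 1187 Ω, so V_mid = 25.2 × 1187/1337 = 22.37 V.
Stage 2 is itself unloaded: V_out = V_mid × R4/(R3+R4) = 22.37 × 517/1202 = 9.62 V.

V_out ≈ 9.62 V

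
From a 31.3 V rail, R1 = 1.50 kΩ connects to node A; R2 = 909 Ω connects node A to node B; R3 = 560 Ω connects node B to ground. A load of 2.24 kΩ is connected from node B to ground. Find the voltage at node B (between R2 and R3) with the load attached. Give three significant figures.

At node B, R3 is in parallel with the load: R3‖R_L = 448.0 Ω.
Below node A the resistance is R2 + (R3‖R_L) = 1357 Ω, so V_A = 31.3 × 1357/2857 = 14.87 V.
Then V_B = V_A × (R3‖R_L)/(R2 + R3‖R_L) = 14.87 × 448.0/1357 = 4.91 V.

V ≈ 4.91 V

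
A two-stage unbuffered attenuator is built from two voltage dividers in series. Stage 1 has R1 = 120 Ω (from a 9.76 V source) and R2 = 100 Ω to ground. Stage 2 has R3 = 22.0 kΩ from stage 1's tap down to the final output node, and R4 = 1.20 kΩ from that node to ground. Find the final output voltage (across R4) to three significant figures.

Stage 2 presents R3+R4 = 23200 Ω as a load on stage 1's tap.
Stage 1's lower leg becomes R2‖(R3+R4) = 99.57 Ω, so V_mid = 9.76 × 99.57/219.6 = 4.426 V.
Stage 2 is itself unloaded: V_out = V_mid × R4/(R3+R4) = 4.426 × 1200/23200 = 0.229 V.

V_out ≈ 0.229 V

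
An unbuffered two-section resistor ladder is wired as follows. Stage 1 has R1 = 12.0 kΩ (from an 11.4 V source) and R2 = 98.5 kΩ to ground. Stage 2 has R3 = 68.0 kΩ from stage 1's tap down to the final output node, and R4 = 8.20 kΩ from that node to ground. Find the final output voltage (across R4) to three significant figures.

Stage 2 presents R3+R4 = 76.20 kΩ as a load on stage 1's tap.
Stage 1's lower leg becomes R2‖(R3+R4) = 42.96 kΩ, so V_mid = 11.4 × 42.96/54.96 = 8.911 V.
Stage 2 is itself unloaded: V_out = V_mid × R4/(R3+R4) = 8.911 × 8.20/76.20 = 0.959 V.

V_out ≈ 0.959 V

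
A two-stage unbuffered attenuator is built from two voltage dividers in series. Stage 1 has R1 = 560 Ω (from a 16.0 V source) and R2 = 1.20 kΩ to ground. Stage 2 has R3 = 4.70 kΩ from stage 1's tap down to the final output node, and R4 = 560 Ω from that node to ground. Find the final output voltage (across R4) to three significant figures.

Stage 2 presents R3+R4 = 5260 Ω as a load on stage 1's tap.
Stage 1's lower leg becomes R2‖(R3+R4) = 977.1 Ω, so V_mid = 16.0 × 977.1/1537 = 10.17 V.
Stage 2 is itself unloaded: V_out = V_mid × R4/(R3+R4) = 10.17 × 560/5260 = 1.08 V.

V_out ≈ 1.08 V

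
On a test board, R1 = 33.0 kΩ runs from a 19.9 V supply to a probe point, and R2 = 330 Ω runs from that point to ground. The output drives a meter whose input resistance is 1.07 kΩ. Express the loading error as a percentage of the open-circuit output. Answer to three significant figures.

23.4 %

Unloaded V = 19.9 × 330/33330 = 0.1970 V.
Loaded: R2‖R_L = 252.2 Ω, giving V = 19.9 × 252.2/33250 = 0.1509 V.
Drop = (0.1970 − 0.1509) / 0.1970 = 23.4 %.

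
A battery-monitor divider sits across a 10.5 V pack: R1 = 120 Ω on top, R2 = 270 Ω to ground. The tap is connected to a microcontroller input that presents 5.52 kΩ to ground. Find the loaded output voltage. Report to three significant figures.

The load sits in parallel with R2: R2‖R_L = (270 × 5520) / (270 + 5520) = 257.4 Ω.
V_out = 10.5 × 257.4 / (120 + 257.4) = 10.5 × 257.4/377.4 = 7.16 V.

V_out ≈ 7.16 V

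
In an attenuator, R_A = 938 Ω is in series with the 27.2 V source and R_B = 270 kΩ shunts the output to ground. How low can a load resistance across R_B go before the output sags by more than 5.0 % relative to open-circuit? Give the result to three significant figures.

R_L(min) ≈ 17.8 kΩ

Output resistance R_th = R_A‖R_B = (938 × 270000)/270900 = 934.8 Ω.
The fractional drop is R_th/(R_th + R_L); requiring this ≤ 0.0500 gives R_L ≥ R_th(1/0.0500 − 1) = 934.8 × 19.00 = 17.8 kΩ.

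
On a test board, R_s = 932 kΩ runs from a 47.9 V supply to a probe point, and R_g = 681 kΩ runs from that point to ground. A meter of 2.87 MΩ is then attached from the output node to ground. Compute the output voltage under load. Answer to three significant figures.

V_out ≈ 17.8 V

The load sits in parallel with R_g: R_g‖R_L = (681 × 2870) / (681 + 2870) = 550.4 kΩ.
V_out = 47.9 × 550.4 / (932 + 550.4) = 47.9 × 550.4/1482 = 17.8 V.
(Unloaded it would have been 20.2 V.)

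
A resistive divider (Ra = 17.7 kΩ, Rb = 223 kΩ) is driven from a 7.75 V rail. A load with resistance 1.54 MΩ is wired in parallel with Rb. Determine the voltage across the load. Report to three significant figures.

V_out ≈ 7.10 V

The load sits in parallel with Rb: Rb‖R_L = (223 × 1540) / (223 + 1540) = 194.8 kΩ.
V_out = 7.75 × 194.8 / (17.7 + 194.8) = 7.75 × 194.8/212.5 = 7.10 V.
(Unloaded it would have been 7.18 V.)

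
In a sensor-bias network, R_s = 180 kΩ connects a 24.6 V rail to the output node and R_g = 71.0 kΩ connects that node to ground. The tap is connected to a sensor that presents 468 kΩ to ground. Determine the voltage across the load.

V_out ≈ 6.28 V

The load sits in parallel with R_g: R_g‖R_L = (71.0 × 468) / (71.0 + 468) = 61.65 kΩ.
V_out = 24.6 × 61.65 / (180 + 61.65) = 24.6 × 61.65/241.6 = 6.28 V.
(Unloaded it would have been 6.96 V.)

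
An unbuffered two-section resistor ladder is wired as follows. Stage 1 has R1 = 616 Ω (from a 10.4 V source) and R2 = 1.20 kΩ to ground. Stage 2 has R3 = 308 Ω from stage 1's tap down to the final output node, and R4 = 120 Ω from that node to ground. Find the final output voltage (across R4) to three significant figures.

V_out ≈ 0.988 V

Stage 2 presents R3+R4 = 428.0 Ω as a load on stage 1's tap.
Stage 1's lower leg becomes R2‖(R3+R4) = 315.5 Ω, so V_mid = 10.4 × 315.5/931.5 = 3.522 V.
Stage 2 is itself unloaded: V_out = V_mid × R4/(R3+R4) = 3.522 × 120/428.0 = 0.988 V.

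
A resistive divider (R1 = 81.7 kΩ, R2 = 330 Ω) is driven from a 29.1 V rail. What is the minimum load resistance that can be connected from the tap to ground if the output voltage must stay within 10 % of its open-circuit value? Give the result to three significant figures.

Output resistance R_th = R1‖R2 = (81700 × 330)/82030 = 328.7 Ω.
The fractional drop is R_th/(R_th + R_L); requiring this ≤ 0.100 gives R_L ≥ R_th(1/0.100 − 1) = 328.7 × 9.000 = 2.96 kΩ.

R_L(min) ≈ 2.96 kΩ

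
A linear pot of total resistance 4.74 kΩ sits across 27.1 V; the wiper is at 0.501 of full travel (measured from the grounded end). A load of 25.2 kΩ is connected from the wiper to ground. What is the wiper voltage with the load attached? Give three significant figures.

The wiper splits the pot into (1−α)R = 2.365 kΩ above and αR = 2.375 kΩ below.
Lower section ‖ load = 2.170 kΩ.
V_wiper = 27.1 × 2.170/(2.365 + 2.170) = 13.0 V.

V ≈ 13.0 V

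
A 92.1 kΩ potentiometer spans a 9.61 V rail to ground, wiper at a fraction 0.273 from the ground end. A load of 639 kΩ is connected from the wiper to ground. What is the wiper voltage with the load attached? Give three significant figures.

The wiper splits the pot into (1−α)R = 66.96 kΩ above and αR = 25.14 kΩ below.
Lower section ‖ load = 24.19 kΩ.
V_wiper = 9.61 × 24.19/(66.96 + 24.19) = 2.55 V.

V ≈ 2.55 V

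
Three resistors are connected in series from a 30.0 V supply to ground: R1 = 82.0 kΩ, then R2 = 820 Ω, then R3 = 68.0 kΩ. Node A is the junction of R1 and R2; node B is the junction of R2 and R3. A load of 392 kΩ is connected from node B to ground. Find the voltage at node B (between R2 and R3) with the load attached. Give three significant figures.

V ≈ 12.3 V

At node B, R3 is in parallel with the load: R3‖R_L = 57950 Ω.
Below node A the resistance is R2 + (R3‖R_L) = 58770 Ω, so V_A = 30.0 × 58770/140800 = 12.52 V.
Then V_B = V_A × (R3‖R_L)/(R2 + R3‖R_L) = 12.52 × 57950/58770 = 12.3 V.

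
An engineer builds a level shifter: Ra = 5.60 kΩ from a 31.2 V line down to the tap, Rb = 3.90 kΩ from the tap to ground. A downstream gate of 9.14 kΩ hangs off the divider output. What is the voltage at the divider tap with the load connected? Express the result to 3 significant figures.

V_out ≈ 10.2 V

The load sits in parallel with Rb: Rb‖R_L = (3.90 × 9.14) / (3.90 + 9.14) = 2.734 kΩ.
V_out = 31.2 × 2.734 / (5.60 + 2.734) = 31.2 × 2.734/8.334 = 10.2 V.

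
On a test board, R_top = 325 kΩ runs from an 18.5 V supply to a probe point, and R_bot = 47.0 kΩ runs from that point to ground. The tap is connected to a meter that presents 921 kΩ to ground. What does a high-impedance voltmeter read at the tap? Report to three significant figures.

The load sits in parallel with R_bot: R_bot‖R_L = (47.0 × 921) / (47.0 + 921) = 44.72 kΩ.
V_out = 18.5 × 44.72 / (325 + 44.72) = 18.5 × 44.72/369.7 = 2.24 V.

V_out ≈ 2.24 V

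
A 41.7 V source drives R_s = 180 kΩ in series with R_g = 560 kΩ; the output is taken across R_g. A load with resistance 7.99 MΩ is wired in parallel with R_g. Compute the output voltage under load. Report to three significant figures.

V_out ≈ 31.0 V

The load sits in parallel with R_g: R_g‖R_L = (560 × 7990) / (560 + 7990) = 523.3 kΩ.
V_out = 41.7 × 523.3 / (180 + 523.3) = 41.7 × 523.3/703.3 = 31.0 V.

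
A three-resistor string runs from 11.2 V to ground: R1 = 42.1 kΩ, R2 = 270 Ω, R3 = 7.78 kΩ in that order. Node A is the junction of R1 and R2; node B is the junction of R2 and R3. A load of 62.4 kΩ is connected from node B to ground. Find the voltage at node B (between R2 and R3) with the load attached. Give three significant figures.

At node B, R3 is in parallel with the load: R3‖R_L = 6918 Ω.
Below node A the resistance is R2 + (R3‖R_L) = 7188 Ω, so V_A = 11.2 × 7188/49290 = 1.633 V.
Then V_B = V_A × (R3‖R_L)/(R2 + R3‖R_L) = 1.633 × 6918/7188 = 1.57 V.

V ≈ 1.57 V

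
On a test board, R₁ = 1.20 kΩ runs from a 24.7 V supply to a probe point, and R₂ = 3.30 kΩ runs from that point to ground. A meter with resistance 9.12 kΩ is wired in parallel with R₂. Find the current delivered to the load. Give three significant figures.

R₂‖R_L = 2.423 kΩ; V_out = 24.7 × 2.423/3.623 = 16.52 V.
I_L = V_out / R_L = 16.52 / 9.12 kΩ = 1.81 mA.

I_L ≈ 1.81 mA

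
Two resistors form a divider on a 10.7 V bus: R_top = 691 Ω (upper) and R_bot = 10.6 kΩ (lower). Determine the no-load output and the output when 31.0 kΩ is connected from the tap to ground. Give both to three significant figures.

Open-circuit: V = 10.7 × 10600/(691 + 10600) = 10.0 V.
With the load, R_bot becomes R_bot‖R_L = 7899 Ω, so V = 10.7 × 7899/8590 = 9.84 V.

Unloaded: 10.0 V; loaded: 9.84 V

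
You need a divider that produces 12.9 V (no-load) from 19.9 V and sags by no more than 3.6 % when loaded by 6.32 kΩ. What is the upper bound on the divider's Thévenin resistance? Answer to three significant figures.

Loading drop = R_th/(R_th + R_L) ≤ 0.0360, so R_th ≤ R_L · ε/(1−ε) = 6.32 kΩ × 0.0360/0.9640 = 236 Ω.

R_th ≤ 236 Ω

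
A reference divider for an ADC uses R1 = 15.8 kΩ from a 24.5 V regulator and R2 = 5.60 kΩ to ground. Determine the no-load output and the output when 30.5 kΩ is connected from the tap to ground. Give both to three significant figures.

Open-circuit: V = 24.5 × 5.60/(15.8 + 5.60) = 6.41 V.
With the load, R2 becomes R2‖R_L = 4.731 kΩ, so V = 24.5 × 4.731/20.53 = 5.65 V.

Unloaded: 6.41 V; loaded: 5.65 V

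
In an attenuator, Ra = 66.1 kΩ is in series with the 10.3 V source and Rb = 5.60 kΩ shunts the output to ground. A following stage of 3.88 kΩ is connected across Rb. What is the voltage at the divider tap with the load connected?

V_out ≈ 0.345 V

The load sits in parallel with Rb: Rb‖R_L = (5.60 × 3.88) / (5.60 + 3.88) = 2.292 kΩ.
V_out = 10.3 × 2.292 / (66.1 + 2.292) = 10.3 × 2.292/68.39 = 0.345 V.
(Unloaded it would have been 0.804 V.)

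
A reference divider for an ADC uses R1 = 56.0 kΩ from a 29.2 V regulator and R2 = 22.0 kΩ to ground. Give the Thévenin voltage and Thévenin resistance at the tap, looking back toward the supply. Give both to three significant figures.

V_th = 8.24 V, R_th = 15.8 kΩ

V_th is the open-circuit tap voltage: 29.2 × 22.0/(56.0 + 22.0) = 8.24 V.
With the supply zeroed, R1 and R2 appear in parallel from the tap: R_th = R1‖R2 = (56.0 × 22.0)/78.00 = 15.8 kΩ.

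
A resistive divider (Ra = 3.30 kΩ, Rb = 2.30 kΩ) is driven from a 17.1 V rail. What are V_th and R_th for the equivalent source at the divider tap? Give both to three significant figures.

V_th = 7.02 V, R_th = 1.36 kΩ

V_th is the open-circuit tap voltage: 17.1 × 2.30/(3.30 + 2.30) = 7.02 V.
With the supply zeroed, Ra and Rb appear in parallel from the tap: R_th = Ra‖Rb = (3.30 × 2.30)/5.600 = 1.36 kΩ.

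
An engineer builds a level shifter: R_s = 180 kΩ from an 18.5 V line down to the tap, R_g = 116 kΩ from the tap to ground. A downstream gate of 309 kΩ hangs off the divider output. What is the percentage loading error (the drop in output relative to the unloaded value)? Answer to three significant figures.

18.6 %

Unloaded V = 18.5 × 116/296.0 = 7.250 V.
Loaded: R_g‖R_L = 84.34 kΩ, giving V = 18.5 × 84.34/264.3 = 5.903 V.
Drop = (7.250 − 5.903) / 7.250 = 18.6 %.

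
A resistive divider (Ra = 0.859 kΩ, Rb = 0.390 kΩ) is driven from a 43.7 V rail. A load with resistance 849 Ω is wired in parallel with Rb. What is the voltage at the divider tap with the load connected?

The load sits in parallel with Rb: Rb‖R_L = (390 × 849) / (390 + 849) = 267.2 Ω.
V_out = 43.7 × 267.2 / (859 + 267.2) = 43.7 × 267.2/1126 = 10.4 V.

V_out ≈ 10.4 V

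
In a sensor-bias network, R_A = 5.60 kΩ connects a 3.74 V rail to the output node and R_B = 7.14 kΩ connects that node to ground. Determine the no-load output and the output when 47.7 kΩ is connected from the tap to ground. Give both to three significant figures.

Unloaded: 2.10 V; loaded: 1.97 V

Open-circuit: V = 3.74 × 7.14/(5.60 + 7.14) = 2.10 V.
With the load, R_B becomes R_B‖R_L = 6.210 kΩ, so V = 3.74 × 6.210/11.81 = 1.97 V.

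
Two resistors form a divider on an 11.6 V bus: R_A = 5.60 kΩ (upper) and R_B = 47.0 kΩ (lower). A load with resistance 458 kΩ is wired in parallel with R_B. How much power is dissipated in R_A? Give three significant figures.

Total resistance from the source is R_A + (R_B‖R_L) = 48.23 kΩ, so I = 11.6/48.23 kΩ = 0.2405 mA.
P = I²·R_A = (0.2405 mA)² × 5.60 kΩ = 0.324 mW.

P ≈ 0.324 mW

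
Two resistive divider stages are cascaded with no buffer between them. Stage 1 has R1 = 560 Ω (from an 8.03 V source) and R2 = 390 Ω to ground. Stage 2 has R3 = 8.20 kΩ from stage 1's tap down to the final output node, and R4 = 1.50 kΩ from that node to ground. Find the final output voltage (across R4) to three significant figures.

Stage 2 presents R3+R4 = 9700 Ω as a load on stage 1's tap.
Stage 1's lower leg becomes R2‖(R3+R4) = 374.9 Ω, so V_mid = 8.03 × 374.9/934.9 = 3.220 V.
Stage 2 is itself unloaded: V_out = V_mid × R4/(R3+R4) = 3.220 × 1500/9700 = 0.498 V.

V_out ≈ 0.498 V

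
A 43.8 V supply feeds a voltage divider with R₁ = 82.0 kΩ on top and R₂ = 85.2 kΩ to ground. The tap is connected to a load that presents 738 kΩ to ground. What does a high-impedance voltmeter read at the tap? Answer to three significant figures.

The load sits in parallel with R₂: R₂‖R_L = (85.2 × 738) / (85.2 + 738) = 76.38 kΩ.
V_out = 43.8 × 76.38 / (82.0 + 76.38) = 43.8 × 76.38/158.4 = 21.1 V.

V_out ≈ 21.1 V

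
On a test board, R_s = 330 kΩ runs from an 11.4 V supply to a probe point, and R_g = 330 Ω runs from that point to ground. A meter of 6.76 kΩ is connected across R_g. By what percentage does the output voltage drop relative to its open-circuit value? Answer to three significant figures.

4.65 %

The divider's output (Thévenin) resistance is R_s‖R_g = 329.7 Ω.
Fractional drop under load = R_th/(R_th + R_L) = 329.7 / (329.7 + 6760) = 0.04650.
So the output falls by 4.65 %.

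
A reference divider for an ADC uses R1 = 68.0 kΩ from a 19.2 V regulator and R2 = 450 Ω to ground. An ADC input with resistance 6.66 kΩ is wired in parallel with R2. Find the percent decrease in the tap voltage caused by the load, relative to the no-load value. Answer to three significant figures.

6.29 %

The divider's output (Thévenin) resistance is R1‖R2 = 447.0 Ω.
Fractional drop under load = R_th/(R_th + R_L) = 447.0 / (447.0 + 6660) = 0.06290.
So the output falls by 6.29 %.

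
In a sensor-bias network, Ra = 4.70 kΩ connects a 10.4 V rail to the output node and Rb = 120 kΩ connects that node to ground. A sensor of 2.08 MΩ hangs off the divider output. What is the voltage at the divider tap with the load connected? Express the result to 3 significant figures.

V_out ≈ 9.99 V

The load sits in parallel with Rb: Rb‖R_L = (120 × 2080) / (120 + 2080) = 113.5 kΩ.
V_out = 10.4 × 113.5 / (4.70 + 113.5) = 10.4 × 113.5/118.2 = 9.99 V.
(Unloaded it would have been 10.0 V.)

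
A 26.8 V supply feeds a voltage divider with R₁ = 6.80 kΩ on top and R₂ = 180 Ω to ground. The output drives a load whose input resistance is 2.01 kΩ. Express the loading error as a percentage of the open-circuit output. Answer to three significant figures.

The divider's output (Thévenin) resistance is R₁‖R₂ = 175.4 Ω.
Fractional drop under load = R_th/(R_th + R_L) = 175.4 / (175.4 + 2010) = 0.08024.
So the output falls by 8.02 %.

8.02 %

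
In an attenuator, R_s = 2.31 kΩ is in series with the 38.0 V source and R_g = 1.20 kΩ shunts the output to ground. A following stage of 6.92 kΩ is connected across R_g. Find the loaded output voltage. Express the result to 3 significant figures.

V_out ≈ 11.7 V

The load sits in parallel with R_g: R_g‖R_L = (1.20 × 6.92) / (1.20 + 6.92) = 1.023 kΩ.
V_out = 38.0 × 1.023 / (2.31 + 1.023) = 38.0 × 1.023/3.333 = 11.7 V.
(Unloaded it would have been 13.0 V.)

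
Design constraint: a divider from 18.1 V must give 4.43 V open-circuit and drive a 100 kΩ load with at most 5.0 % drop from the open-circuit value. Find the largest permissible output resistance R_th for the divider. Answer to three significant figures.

Loading drop = R_th/(R_th + R_L) ≤ 0.0500, so R_th ≤ R_L · ε/(1−ε) = 100 kΩ × 0.0500/0.9500 = 5.26 kΩ.

R_th ≤ 5.26 kΩ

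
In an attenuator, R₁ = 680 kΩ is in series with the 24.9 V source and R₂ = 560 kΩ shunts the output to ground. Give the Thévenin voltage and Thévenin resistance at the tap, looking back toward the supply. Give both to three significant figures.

V_th = 11.2 V, R_th = 307 kΩ

V_th is the open-circuit tap voltage: 24.9 × 560/(680 + 560) = 11.2 V.
With the supply zeroed, R₁ and R₂ appear in parallel from the tap: R_th = R₁‖R₂ = (680 × 560)/1240 = 307 kΩ.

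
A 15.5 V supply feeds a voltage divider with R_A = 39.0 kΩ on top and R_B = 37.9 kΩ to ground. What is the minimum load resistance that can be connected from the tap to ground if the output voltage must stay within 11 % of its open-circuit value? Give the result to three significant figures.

Output resistance R_th = R_A‖R_B = (39.0 × 37.9)/76.90 = 19.22 kΩ.
The fractional drop is R_th/(R_th + R_L); requiring this ≤ 0.110 gives R_L ≥ R_th(1/0.110 − 1) = 19.22 × 8.091 = 156 kΩ.

R_L(min) ≈ 156 kΩ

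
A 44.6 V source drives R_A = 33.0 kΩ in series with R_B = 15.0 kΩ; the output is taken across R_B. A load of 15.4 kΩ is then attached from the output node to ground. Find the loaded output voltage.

V_out ≈ 8.35 V

The load sits in parallel with R_B: R_B‖R_L = (15.0 × 15.4) / (15.0 + 15.4) = 7.599 kΩ.
V_out = 44.6 × 7.599 / (33.0 + 7.599) = 44.6 × 7.599/40.60 = 8.35 V.
(Unloaded it would have been 13.9 V.)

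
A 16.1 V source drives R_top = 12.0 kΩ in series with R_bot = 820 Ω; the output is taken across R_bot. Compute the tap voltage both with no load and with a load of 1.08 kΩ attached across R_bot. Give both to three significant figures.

Unloaded: 1.03 V; loaded: 0.602 V

Open-circuit: V = 16.1 × 820/(12000 + 820) = 1.03 V.
With the load, R_bot becomes R_bot‖R_L = 466.1 Ω, so V = 16.1 × 466.1/12470 = 0.602 V.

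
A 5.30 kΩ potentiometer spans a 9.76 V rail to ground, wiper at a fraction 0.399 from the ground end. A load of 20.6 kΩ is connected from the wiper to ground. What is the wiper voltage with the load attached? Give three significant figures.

The wiper splits the pot into (1−α)R = 3.185 kΩ above and αR = 2.115 kΩ below.
Lower section ‖ load = 1.918 kΩ.
V_wiper = 9.76 × 1.918/(3.185 + 1.918) = 3.67 V.

V ≈ 3.67 V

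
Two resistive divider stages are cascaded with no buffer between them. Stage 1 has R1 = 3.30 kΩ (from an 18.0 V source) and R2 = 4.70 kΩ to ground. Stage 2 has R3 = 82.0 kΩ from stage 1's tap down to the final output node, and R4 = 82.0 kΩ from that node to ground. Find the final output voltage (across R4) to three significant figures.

V_out ≈ 5.23 V

Stage 2 presents R3+R4 = 164.0 kΩ as a load on stage 1's tap.
Stage 1's lower leg becomes R2‖(R3+R4) = 4.569 kΩ, so V_mid = 18.0 × 4.569/7.869 = 10.45 V.
Stage 2 is itself unloaded: V_out = V_mid × R4/(R3+R4) = 10.45 × 82.0/164.0 = 5.23 V.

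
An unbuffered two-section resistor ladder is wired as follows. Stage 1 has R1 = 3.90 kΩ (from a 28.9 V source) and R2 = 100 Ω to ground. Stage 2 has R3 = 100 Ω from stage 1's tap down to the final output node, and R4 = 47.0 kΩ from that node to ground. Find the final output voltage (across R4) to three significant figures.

V_out ≈ 0.719 V

Stage 2 presents R3+R4 = 47100 Ω as a load on stage 1's tap.
Stage 1's lower leg becomes R2‖(R3+R4) = 99.79 Ω, so V_mid = 28.9 × 99.79/4000 = 0.7210 V.
Stage 2 is itself unloaded: V_out = V_mid × R4/(R3+R4) = 0.7210 × 47000/47100 = 0.719 V.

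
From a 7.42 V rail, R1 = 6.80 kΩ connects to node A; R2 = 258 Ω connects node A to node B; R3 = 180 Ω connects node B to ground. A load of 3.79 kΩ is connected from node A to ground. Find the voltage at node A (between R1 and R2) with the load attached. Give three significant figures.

Below node A the series string R2+R3 = 438.0 Ω sits in parallel with the 3790 Ω load: 392.6 Ω.
V_A = 7.42 × 392.6/(6800 + 392.6) = 0.405 V.

V ≈ 0.405 V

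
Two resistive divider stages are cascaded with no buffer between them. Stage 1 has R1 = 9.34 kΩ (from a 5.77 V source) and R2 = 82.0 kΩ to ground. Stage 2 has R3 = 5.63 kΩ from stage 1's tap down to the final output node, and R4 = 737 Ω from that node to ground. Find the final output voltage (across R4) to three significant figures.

Stage 2 presents R3+R4 = 6367 Ω as a load on stage 1's tap.
Stage 1's lower leg becomes R2‖(R3+R4) = 5908 Ω, so V_mid = 5.77 × 5908/15250 = 2.236 V.
Stage 2 is itself unloaded: V_out = V_mid × R4/(R3+R4) = 2.236 × 737/6367 = 0.259 V.

V_out ≈ 0.259 V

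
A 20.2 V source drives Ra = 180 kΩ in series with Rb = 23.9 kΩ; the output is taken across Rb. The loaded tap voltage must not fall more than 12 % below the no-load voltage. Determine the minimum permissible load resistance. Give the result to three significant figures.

R_L(min) ≈ 155 kΩ

Output resistance R_th = Ra‖Rb = (180 × 23.9)/203.9 = 21.10 kΩ.
The fractional drop is R_th/(R_th + R_L); requiring this ≤ 0.120 gives R_L ≥ R_th(1/0.120 − 1) = 21.10 × 7.333 = 155 kΩ.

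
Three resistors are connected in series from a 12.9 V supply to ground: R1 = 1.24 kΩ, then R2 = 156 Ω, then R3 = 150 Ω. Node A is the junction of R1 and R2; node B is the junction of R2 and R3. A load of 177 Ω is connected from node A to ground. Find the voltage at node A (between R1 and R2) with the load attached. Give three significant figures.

V ≈ 1.07 V

Below node A the series string R2+R3 = 306.0 Ω sits in parallel with the 177 Ω load: 112.1 Ω.
V_A = 12.9 × 112.1/(1240 + 112.1) = 1.07 V.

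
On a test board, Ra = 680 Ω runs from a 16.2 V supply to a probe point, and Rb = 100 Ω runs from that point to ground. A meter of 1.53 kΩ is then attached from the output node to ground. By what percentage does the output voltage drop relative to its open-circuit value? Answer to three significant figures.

5.39 %

The divider's output (Thévenin) resistance is Ra‖Rb = 87.18 Ω.
Fractional drop under load = R_th/(R_th + R_L) = 87.18 / (87.18 + 1530) = 0.05391.
So the output falls by 5.39 %.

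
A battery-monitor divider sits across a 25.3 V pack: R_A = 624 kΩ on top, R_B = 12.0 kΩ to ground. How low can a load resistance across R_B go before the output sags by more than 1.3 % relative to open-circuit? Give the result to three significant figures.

R_L(min) ≈ 894 kΩ

Output resistance R_th = R_A‖R_B = (624 × 12.0)/636.0 = 11.77 kΩ.
The fractional drop is R_th/(R_th + R_L); requiring this ≤ 0.0130 gives R_L ≥ R_th(1/0.0130 − 1) = 11.77 × 75.92 = 894 kΩ.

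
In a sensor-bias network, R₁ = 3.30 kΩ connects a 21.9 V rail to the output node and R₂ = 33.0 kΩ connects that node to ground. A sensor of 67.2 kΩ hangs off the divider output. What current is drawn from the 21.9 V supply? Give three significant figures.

I ≈ 0.861 mA

R₂‖R_L = 22.13 kΩ, so the source sees R₁ + R₂‖R_L = 25.43 kΩ.
I = 21.9 V / 25.43 kΩ = 0.861 mA.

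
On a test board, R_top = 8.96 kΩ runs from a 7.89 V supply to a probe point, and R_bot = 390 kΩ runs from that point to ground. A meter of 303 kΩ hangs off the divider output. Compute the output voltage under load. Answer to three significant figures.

The load sits in parallel with R_bot: R_bot‖R_L = (390 × 303) / (390 + 303) = 170.5 kΩ.
V_out = 7.89 × 170.5 / (8.96 + 170.5) = 7.89 × 170.5/179.5 = 7.50 V.

V_out ≈ 7.50 V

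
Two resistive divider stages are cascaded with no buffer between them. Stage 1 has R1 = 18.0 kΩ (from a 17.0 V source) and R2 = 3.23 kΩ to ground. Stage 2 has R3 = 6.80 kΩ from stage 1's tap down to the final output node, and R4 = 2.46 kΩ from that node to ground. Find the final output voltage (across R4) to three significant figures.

V_out ≈ 0.530 V

Stage 2 presents R3+R4 = 9.260 kΩ as a load on stage 1's tap.
Stage 1's lower leg becomes R2‖(R3+R4) = 2.395 kΩ, so V_mid = 17.0 × 2.395/20.39 = 1.996 V.
Stage 2 is itself unloaded: V_out = V_mid × R4/(R3+R4) = 1.996 × 2.46/9.260 = 0.530 V.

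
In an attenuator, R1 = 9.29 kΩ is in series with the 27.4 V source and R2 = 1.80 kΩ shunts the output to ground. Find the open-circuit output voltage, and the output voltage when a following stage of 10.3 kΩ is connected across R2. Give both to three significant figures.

Open-circuit: V = 27.4 × 1.80/(9.29 + 1.80) = 4.45 V.
With the load, R2 becomes R2‖R_L = 1.532 kΩ, so V = 27.4 × 1.532/10.82 = 3.88 V.

Unloaded: 4.45 V; loaded: 3.88 V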